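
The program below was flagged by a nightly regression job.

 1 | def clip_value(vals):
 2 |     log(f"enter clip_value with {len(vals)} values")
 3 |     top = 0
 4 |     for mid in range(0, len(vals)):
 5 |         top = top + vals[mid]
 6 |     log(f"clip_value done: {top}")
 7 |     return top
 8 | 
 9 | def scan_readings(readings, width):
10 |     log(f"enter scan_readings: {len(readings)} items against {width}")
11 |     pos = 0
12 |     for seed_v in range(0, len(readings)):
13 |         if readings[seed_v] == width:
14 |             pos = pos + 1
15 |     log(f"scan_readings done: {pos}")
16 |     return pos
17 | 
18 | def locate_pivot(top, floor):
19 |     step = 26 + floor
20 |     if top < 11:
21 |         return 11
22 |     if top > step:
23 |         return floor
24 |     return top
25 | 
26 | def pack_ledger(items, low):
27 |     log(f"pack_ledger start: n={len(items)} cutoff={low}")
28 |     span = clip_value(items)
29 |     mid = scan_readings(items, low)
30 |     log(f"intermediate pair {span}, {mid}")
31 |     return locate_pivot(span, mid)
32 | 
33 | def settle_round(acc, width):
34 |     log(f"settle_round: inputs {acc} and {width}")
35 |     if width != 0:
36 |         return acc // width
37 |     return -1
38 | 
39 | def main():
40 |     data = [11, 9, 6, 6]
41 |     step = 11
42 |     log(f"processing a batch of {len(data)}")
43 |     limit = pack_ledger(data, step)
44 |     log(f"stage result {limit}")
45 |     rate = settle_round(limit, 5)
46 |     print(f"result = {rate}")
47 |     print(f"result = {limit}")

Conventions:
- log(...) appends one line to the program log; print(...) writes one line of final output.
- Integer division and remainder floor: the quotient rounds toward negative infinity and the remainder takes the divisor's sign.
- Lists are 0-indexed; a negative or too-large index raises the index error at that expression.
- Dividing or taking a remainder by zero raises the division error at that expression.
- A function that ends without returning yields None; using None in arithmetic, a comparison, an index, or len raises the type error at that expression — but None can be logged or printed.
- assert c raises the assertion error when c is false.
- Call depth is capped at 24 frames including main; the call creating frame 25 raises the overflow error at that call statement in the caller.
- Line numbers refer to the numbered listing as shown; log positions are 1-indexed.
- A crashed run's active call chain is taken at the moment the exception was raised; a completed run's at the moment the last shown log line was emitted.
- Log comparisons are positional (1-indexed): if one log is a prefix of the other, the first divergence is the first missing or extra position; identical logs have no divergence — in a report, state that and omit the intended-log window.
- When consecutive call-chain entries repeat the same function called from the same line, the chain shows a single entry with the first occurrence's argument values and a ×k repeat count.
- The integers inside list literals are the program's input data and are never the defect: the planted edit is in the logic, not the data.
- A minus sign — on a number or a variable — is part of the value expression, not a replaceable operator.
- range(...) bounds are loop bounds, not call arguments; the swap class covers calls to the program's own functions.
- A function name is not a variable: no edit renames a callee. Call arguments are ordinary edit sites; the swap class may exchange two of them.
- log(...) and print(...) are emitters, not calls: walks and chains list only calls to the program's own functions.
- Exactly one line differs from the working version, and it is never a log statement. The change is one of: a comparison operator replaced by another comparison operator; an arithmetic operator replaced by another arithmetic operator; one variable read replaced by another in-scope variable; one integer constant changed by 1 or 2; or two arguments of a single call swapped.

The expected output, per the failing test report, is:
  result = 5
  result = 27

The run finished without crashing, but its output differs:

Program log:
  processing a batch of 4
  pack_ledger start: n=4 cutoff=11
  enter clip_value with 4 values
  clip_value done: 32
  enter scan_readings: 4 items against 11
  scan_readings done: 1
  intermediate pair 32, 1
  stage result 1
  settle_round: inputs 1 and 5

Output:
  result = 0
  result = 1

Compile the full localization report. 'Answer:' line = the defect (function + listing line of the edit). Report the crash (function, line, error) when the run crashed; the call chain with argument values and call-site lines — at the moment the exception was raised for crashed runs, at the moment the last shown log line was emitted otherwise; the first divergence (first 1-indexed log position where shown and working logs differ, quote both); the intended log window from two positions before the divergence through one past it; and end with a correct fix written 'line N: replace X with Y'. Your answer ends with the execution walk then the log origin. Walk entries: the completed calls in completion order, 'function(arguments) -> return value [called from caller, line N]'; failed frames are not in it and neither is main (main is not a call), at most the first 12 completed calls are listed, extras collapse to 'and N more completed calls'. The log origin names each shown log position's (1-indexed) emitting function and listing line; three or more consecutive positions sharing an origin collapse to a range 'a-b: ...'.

Answer: the defect is in locate_pivot at line 23.
The tell: At log position 8 the runs split — shown 'stage result 1', but the working version logs 'stage result 27'.
Call chain: main -> settle_round(1, 5) (called at line 45).
First divergence: position 8 — shown 'stage result 1', intended 'stage result 27'.
Intended log window:
  6: scan_readings done: 1
  7: intermediate pair 32, 1
  8: stage result 27
  9: settle_round: inputs 27 and 5
Execution walk:
  clip_value([11, 9, 6, 6]) -> 32  [called from pack_ledger, line 28]
  scan_readings([11, 9, 6, 6], 11) -> 1  [called from pack_ledger, line 29]
  locate_pivot(32, 1) -> 1  [called from pack_ledger, line 31]
  pack_ledger([11, 9, 6, 6], 11) -> 1  [called from main, line 43]
  settle_round(1, 5) -> 0  [called from main, line 45]
Origin of each log line:
  1 — main, line 42
  2 — pack_ledger, line 27
  3 — clip_value, line 2
  4 — clip_value, line 6
  5 — scan_readings, line 10
  6 — scan_readings, line 15
  7 — pack_ledger, line 30
  8 — main, line 44
  9 — settle_round, line 34
A correct fix: line 23: replace `floor` with `step`.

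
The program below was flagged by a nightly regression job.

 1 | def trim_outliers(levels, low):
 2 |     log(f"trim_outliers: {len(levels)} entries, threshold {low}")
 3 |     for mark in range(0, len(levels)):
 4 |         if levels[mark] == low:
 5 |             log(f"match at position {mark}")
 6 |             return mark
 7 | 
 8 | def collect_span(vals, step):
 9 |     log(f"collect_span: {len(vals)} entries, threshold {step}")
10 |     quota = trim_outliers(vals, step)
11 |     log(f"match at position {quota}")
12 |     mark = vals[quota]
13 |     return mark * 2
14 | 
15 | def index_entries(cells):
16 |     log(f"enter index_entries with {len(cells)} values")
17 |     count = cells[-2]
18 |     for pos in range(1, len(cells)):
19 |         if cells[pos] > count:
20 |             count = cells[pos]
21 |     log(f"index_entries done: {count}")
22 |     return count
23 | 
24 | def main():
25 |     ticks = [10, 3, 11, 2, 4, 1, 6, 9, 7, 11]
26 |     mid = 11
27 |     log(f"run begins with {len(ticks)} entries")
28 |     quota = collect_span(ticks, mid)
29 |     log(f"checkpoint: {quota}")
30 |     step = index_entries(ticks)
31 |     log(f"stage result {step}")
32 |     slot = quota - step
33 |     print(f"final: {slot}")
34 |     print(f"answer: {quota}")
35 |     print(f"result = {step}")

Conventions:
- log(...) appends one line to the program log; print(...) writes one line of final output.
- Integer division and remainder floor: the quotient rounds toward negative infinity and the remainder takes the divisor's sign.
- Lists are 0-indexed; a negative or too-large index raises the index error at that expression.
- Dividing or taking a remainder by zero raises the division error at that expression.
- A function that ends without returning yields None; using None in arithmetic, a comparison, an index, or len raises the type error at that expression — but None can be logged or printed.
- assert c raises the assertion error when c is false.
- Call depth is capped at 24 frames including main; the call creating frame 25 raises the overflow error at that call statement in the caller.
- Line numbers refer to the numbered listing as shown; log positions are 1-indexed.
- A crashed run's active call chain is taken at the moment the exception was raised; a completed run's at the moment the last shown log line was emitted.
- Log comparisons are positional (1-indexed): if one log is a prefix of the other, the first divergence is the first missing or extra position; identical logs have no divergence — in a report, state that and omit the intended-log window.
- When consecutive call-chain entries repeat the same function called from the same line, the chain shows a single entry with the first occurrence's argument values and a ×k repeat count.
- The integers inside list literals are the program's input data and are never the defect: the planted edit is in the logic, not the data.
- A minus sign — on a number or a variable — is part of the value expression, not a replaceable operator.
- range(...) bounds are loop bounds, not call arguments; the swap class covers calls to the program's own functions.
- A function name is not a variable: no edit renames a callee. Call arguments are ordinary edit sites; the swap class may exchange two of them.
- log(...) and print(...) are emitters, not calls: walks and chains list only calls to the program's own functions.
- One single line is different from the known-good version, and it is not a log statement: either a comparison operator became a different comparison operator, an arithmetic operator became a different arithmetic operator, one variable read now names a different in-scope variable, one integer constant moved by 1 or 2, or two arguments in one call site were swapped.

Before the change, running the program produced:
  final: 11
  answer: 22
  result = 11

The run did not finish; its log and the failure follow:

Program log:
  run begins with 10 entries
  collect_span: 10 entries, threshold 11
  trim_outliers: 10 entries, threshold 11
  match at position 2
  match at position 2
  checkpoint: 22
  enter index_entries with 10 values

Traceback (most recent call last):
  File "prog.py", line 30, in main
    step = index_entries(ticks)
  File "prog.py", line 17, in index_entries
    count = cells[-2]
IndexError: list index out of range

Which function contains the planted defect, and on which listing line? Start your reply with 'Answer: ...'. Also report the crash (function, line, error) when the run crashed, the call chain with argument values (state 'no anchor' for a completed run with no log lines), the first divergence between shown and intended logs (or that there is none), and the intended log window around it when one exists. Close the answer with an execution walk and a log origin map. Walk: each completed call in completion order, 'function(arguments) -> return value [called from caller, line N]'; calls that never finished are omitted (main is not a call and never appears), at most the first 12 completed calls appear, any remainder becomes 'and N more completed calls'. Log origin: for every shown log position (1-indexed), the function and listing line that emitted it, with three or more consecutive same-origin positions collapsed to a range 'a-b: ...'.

Answer: the defect is in index_entries at line 17.
The tell: The log ends early — 7 lines, where the working version next logs 'index_entries done: 11'.
Crash: index_entries, line 17, IndexError.
Call chain: main -> index_entries([10, 3, 11, 2, 4, 1, 6, 9, 7, 11]) (called at line 30).
First divergence: position 8; the shown log stops at 7 lines while the working version next logs 'index_entries done: 11'.
Intended log window:
  6: checkpoint: 22
  7: enter index_entries with 10 values
  8: index_entries done: 11
  9: stage result 11
Execution walk:
  trim_outliers([10, 3, 11, 2, 4, 1, 6, 9, 7, 11], 11) -> 2  [called from collect_span, line 10]
  collect_span([10, 3, 11, 2, 4, 1, 6, 9, 7, 11], 11) -> 22  [called from main, line 28]
Log line origins:
  1: emitted by main (line 27)
  2: emitted by collect_span (line 9)
  3: emitted by trim_outliers (line 2)
  4: emitted by trim_outliers (line 5)
  5: emitted by collect_span (line 11)
  6: emitted by main (line 29)
  7: emitted by index_entries (line 16)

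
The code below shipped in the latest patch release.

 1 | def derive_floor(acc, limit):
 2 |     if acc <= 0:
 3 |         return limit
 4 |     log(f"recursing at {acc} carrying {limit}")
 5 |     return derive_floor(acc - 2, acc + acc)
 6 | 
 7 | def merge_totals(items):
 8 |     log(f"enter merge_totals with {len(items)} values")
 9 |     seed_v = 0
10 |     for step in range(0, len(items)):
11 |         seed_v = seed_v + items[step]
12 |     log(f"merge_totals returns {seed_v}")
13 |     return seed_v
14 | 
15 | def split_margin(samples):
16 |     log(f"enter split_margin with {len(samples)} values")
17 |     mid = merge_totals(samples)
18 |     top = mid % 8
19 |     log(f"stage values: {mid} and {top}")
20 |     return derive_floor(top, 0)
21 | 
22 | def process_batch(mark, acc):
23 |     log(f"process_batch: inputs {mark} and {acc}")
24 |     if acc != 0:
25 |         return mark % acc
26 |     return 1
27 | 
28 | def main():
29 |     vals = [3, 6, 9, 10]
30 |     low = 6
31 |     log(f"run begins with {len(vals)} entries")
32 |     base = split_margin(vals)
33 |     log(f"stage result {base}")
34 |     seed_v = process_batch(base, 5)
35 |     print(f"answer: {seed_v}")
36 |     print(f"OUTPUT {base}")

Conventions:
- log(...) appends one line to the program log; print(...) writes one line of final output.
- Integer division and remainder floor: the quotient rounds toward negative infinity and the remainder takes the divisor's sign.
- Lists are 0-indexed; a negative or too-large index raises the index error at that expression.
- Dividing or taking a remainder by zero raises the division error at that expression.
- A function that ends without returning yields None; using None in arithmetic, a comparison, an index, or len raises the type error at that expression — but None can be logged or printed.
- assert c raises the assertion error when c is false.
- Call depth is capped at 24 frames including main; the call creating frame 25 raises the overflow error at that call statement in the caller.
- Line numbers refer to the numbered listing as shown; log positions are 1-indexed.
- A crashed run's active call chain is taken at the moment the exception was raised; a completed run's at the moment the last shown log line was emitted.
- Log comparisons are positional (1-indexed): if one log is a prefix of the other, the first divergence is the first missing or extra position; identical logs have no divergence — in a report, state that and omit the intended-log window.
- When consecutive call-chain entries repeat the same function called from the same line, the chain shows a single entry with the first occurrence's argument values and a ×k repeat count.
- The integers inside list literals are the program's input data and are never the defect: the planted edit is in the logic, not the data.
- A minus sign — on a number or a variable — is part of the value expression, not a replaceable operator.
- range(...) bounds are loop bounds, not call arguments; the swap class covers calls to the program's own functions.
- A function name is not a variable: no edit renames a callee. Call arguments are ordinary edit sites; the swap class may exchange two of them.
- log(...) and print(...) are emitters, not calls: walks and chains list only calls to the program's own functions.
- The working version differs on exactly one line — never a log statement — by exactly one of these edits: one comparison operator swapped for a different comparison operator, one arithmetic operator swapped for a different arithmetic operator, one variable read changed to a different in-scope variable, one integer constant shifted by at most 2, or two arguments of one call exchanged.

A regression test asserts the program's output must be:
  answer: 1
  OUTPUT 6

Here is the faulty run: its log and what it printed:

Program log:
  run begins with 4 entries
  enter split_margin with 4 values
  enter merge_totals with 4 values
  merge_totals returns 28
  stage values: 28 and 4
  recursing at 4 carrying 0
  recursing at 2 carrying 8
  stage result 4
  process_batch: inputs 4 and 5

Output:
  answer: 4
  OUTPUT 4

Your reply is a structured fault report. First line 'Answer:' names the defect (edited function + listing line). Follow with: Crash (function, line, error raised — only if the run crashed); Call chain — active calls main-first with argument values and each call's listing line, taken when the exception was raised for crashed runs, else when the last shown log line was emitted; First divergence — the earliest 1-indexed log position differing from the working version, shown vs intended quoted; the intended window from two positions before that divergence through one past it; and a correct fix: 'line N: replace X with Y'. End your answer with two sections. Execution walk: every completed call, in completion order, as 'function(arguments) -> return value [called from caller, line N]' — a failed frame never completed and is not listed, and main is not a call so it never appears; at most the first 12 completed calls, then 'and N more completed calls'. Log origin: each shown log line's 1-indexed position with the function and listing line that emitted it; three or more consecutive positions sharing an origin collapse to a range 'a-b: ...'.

Answer: the defect is in derive_floor at line 5.
Key fact: Position 7 is the first bad log line: 'recursing at 2 carrying 8' should read 'recursing at 2 carrying 4'.
Call chain: main -> process_batch(4, 5) (called at line 34).
First divergence: at position 7 the run shows 'recursing at 2 carrying 8' where the working version logs 'recursing at 2 carrying 4'.
Intended log window:
  5: stage values: 28 and 4
  6: recursing at 4 carrying 0
  7: recursing at 2 carrying 4
  8: stage result 6
Execution walk:
  merge_totals([3, 6, 9, 10]) -> 28  [called from split_margin, line 17]
  derive_floor(0, 4) -> 4  [called from derive_floor, line 5]
  derive_floor(2, 8) -> 4  [called from derive_floor, line 5]
  derive_floor(4, 0) -> 4  [called from split_margin, line 20]
  split_margin([3, 6, 9, 10]) -> 4  [called from main, line 32]
  process_batch(4, 5) -> 4  [called from main, line 34]
Log line origins:
  1: logged in main at line 31
  2: logged in split_margin at line 16
  3: logged in merge_totals at line 8
  4: logged in merge_totals at line 12
  5: logged in split_margin at line 19
  6: logged in derive_floor at line 4
  7: logged in derive_floor at line 4
  8: logged in main at line 33
  9: logged in process_batch at line 23
A correct fix: line 5: replace `acc + acc` with `limit + acc`.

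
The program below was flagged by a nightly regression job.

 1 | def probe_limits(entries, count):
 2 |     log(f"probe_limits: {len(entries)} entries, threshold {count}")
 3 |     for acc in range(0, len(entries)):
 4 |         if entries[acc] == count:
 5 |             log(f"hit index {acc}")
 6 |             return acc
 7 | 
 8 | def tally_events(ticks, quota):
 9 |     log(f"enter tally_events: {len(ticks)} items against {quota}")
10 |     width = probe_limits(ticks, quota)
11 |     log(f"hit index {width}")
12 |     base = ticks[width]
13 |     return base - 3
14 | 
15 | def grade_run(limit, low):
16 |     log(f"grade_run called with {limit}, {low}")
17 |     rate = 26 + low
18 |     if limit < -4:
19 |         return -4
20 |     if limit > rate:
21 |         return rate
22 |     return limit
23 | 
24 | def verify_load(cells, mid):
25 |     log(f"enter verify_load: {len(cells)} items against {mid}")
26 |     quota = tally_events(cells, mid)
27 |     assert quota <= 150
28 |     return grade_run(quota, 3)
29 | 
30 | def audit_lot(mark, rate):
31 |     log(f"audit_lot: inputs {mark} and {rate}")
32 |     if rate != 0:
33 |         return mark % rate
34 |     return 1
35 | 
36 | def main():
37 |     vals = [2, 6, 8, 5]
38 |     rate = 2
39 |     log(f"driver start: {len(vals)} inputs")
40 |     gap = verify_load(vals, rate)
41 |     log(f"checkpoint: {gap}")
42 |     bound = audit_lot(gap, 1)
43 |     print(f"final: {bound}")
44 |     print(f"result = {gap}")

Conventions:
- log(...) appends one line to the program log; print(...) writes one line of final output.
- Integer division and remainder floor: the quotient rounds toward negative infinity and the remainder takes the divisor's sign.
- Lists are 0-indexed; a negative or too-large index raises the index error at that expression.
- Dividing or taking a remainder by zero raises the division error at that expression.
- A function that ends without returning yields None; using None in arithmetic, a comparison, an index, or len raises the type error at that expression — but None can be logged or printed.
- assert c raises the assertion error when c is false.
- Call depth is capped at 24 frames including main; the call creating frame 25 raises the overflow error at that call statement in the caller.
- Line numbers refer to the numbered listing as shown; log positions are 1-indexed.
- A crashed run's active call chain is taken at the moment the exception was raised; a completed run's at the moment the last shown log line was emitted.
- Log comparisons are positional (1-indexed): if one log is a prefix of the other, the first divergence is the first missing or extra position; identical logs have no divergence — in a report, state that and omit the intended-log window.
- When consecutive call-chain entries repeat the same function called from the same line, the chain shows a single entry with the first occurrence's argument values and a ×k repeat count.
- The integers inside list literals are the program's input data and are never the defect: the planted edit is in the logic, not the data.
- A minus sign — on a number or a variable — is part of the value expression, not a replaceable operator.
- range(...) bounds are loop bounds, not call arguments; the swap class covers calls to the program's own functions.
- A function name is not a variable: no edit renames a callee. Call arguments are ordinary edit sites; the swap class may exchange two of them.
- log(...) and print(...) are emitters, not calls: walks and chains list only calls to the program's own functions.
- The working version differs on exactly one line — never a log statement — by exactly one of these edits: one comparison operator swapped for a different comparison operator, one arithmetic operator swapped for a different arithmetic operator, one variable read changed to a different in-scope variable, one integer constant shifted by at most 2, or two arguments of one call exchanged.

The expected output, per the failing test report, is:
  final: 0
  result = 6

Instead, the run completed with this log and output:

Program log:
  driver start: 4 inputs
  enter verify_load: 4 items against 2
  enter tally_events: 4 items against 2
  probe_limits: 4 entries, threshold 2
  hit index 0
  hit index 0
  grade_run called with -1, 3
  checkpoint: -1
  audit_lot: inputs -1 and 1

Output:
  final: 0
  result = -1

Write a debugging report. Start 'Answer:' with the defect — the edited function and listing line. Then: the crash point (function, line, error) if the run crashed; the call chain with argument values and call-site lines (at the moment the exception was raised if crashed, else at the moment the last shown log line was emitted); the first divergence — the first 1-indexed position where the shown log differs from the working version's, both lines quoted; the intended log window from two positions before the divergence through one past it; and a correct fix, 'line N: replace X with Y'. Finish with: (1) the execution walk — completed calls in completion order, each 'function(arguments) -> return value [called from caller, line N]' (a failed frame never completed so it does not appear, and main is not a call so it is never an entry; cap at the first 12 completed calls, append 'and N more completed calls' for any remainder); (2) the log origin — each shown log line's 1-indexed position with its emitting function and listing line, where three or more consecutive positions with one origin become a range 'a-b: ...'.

Answer: the defect is in tally_events at line 13.
Key fact: At log position 7 the runs split — shown 'grade_run called with -1, 3', but the working version logs 'grade_run called with 6, 3'.
Call chain: main -> audit_lot(-1, 1) (called at line 42).
First divergence: at position 7 the run shows 'grade_run called with -1, 3' where the working version logs 'grade_run called with 6, 3'.
Intended log window:
  5: hit index 0
  6: hit index 0
  7: grade_run called with 6, 3
  8: checkpoint: 6
Execution walk:
  probe_limits([2, 6, 8, 5], 2) -> 0  [called from tally_events, line 10]
  tally_events([2, 6, 8, 5], 2) -> -1  [called from verify_load, line 26]
  grade_run(-1, 3) -> -1  [called from verify_load, line 28]
  verify_load([2, 6, 8, 5], 2) -> -1  [called from main, line 40]
  audit_lot(-1, 1) -> 0  [called from main, line 42]
Origin of each log line:
  1: logged in main at line 39
  2: logged in verify_load at line 25
  3: logged in tally_events at line 9
  4: logged in probe_limits at line 2
  5: logged in probe_limits at line 5
  6: logged in tally_events at line 11
  7: logged in grade_run at line 16
  8: logged in main at line 41
  9: logged in audit_lot at line 31
A correct fix: line 13: replace `-` with `*`.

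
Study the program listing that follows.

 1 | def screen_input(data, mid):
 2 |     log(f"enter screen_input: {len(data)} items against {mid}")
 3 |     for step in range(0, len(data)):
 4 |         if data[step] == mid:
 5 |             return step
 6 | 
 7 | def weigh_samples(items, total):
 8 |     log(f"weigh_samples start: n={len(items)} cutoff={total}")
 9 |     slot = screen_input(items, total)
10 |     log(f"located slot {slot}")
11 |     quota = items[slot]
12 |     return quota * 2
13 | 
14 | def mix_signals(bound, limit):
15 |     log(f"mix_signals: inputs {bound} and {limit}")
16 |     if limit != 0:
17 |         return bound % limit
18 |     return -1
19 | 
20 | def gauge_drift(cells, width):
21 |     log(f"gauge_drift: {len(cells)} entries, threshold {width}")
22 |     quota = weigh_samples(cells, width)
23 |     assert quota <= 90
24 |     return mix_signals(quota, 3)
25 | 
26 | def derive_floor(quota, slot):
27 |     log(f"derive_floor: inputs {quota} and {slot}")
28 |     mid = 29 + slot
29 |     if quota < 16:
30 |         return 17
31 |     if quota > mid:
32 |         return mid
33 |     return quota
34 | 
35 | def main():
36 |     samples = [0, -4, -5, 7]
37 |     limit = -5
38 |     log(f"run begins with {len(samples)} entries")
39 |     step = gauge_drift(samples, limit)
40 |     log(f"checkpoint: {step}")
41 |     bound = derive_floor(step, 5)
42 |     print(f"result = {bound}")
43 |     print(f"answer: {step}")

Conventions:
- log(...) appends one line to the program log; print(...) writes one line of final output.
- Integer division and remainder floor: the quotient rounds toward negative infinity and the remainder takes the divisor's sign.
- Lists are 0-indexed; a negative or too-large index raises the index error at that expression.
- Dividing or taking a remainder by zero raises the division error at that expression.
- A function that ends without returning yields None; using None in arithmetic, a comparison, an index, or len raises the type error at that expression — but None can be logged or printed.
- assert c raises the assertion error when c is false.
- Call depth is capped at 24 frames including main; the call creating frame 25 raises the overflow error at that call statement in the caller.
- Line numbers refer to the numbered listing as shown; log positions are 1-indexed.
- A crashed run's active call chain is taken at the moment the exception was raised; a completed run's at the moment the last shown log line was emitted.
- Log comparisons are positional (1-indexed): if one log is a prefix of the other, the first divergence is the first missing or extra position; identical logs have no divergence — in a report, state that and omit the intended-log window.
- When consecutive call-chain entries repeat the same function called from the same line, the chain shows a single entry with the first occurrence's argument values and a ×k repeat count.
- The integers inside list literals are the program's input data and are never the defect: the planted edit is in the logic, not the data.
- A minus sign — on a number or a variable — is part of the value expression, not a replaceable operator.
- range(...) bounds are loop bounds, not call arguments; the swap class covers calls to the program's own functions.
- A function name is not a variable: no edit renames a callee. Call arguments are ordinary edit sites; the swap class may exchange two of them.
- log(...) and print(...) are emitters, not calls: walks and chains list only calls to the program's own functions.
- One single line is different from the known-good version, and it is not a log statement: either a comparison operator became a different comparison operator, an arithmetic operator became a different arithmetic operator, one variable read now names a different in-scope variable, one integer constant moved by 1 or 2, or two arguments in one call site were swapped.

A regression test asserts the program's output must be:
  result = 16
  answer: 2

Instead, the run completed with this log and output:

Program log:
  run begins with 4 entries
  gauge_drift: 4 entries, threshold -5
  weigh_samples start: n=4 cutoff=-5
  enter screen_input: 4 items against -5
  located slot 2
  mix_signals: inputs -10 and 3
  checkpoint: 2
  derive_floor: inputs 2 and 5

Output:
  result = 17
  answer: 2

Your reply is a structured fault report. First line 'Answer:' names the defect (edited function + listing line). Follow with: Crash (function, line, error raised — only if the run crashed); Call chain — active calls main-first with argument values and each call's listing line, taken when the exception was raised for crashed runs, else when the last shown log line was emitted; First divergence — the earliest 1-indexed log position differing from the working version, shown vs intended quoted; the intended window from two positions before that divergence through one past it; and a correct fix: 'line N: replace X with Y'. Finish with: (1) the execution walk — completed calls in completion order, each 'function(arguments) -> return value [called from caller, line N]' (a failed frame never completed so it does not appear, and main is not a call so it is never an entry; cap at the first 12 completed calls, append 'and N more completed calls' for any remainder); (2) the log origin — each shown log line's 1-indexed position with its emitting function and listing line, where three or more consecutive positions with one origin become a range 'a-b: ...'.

Answer: the defect is in derive_floor at line 30.
Core observation: The two runs log identically and part ways only at the printed values.
Call chain: main -> derive_floor(2, 5) (called at line 41).
First divergence: none; the two logs match at every position.
Execution walk:
  screen_input([0, -4, -5, 7], -5) -> 2  [called from weigh_samples, line 9]
  weigh_samples([0, -4, -5, 7], -5) -> -10  [called from gauge_drift, line 22]
  mix_signals(-10, 3) -> 2  [called from gauge_drift, line 24]
  gauge_drift([0, -4, -5, 7], -5) -> 2  [called from main, line 39]
  derive_floor(2, 5) -> 17  [called from main, line 41]
Log origin:
  1: emitted by main (line 38)
  2: emitted by gauge_drift (line 21)
  3: emitted by weigh_samples (line 8)
  4: emitted by screen_input (line 2)
  5: emitted by weigh_samples (line 10)
  6: emitted by mix_signals (line 15)
  7: emitted by main (line 40)
  8: emitted by derive_floor (line 27)
A correct fix: line 30: replace `17` with `16`.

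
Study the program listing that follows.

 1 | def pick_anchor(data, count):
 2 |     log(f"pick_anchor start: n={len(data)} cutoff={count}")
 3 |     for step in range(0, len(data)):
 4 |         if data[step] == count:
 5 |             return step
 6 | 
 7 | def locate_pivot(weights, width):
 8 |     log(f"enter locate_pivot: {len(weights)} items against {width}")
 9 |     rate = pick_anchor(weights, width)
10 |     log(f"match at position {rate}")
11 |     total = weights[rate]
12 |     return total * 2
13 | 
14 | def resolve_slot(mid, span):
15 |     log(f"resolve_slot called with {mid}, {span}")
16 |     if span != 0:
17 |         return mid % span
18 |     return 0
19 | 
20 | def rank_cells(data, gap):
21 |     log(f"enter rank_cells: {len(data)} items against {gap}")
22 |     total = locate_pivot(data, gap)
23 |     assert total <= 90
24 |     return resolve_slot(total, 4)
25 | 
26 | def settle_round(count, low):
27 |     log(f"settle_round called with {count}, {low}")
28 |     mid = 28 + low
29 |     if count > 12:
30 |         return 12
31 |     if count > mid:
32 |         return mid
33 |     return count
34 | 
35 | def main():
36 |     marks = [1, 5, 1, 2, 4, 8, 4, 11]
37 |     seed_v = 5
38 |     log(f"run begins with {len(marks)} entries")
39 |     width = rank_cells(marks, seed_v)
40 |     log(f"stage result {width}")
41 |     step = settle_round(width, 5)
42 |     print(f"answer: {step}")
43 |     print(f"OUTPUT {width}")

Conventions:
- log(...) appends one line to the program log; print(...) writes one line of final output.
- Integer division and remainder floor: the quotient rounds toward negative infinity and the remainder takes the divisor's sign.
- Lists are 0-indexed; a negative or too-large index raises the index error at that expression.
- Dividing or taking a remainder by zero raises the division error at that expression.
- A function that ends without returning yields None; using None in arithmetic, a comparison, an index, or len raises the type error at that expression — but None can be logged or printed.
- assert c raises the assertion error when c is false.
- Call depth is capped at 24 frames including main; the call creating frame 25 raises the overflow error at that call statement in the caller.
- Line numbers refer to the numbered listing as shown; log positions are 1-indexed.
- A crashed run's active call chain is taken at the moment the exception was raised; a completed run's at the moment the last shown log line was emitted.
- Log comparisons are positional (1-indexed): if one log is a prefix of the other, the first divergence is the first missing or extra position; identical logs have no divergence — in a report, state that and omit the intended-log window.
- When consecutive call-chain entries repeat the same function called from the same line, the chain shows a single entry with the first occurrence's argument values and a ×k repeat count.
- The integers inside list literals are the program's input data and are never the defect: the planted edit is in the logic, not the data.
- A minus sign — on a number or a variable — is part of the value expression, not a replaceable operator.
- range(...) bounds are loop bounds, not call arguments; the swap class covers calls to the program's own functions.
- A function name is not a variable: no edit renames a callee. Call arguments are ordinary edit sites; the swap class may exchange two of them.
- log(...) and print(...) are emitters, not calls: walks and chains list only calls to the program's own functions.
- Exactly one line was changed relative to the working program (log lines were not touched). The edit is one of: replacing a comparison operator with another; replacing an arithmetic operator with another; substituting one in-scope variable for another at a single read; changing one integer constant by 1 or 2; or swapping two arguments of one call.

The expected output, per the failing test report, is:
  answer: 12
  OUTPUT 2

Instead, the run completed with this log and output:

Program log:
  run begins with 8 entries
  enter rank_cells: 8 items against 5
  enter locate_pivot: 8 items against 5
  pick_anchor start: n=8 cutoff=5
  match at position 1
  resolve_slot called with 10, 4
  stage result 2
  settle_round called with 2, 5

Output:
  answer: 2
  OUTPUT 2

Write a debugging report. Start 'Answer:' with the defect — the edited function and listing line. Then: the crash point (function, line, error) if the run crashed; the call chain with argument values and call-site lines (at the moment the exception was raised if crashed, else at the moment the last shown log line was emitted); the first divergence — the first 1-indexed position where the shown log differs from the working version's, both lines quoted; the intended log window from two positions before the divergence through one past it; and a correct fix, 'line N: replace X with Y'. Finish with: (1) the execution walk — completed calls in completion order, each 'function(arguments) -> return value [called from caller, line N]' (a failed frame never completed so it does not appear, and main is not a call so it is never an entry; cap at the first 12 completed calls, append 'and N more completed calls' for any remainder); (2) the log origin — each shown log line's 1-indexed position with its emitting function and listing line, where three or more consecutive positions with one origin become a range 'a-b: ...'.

Answer: the defect is in settle_round at line 29.
Core observation: Log streams are identical — the defect surfaces only in the printed output.
Call chain: main -> settle_round(2, 5) (called at line 41).
First divergence: none; the two logs match at every position.
Execution walk:
  pick_anchor([1, 5, 1, 2, 4, 8, 4, 11], 5) -> 1  [called from locate_pivot, line 9]
  locate_pivot([1, 5, 1, 2, 4, 8, 4, 11], 5) -> 10  [called from rank_cells, line 22]
  resolve_slot(10, 4) -> 2  [called from rank_cells, line 24]
  rank_cells([1, 5, 1, 2, 4, 8, 4, 11], 5) -> 2  [called from main, line 39]
  settle_round(2, 5) -> 2  [called from main, line 41]
Log line origins:
  1 — main, line 38
  2 — rank_cells, line 21
  3 — locate_pivot, line 8
  4 — pick_anchor, line 2
  5 — locate_pivot, line 10
  6 — resolve_slot, line 15
  7 — main, line 40
  8 — settle_round, line 27
A correct fix: line 29: replace `>` with `<`.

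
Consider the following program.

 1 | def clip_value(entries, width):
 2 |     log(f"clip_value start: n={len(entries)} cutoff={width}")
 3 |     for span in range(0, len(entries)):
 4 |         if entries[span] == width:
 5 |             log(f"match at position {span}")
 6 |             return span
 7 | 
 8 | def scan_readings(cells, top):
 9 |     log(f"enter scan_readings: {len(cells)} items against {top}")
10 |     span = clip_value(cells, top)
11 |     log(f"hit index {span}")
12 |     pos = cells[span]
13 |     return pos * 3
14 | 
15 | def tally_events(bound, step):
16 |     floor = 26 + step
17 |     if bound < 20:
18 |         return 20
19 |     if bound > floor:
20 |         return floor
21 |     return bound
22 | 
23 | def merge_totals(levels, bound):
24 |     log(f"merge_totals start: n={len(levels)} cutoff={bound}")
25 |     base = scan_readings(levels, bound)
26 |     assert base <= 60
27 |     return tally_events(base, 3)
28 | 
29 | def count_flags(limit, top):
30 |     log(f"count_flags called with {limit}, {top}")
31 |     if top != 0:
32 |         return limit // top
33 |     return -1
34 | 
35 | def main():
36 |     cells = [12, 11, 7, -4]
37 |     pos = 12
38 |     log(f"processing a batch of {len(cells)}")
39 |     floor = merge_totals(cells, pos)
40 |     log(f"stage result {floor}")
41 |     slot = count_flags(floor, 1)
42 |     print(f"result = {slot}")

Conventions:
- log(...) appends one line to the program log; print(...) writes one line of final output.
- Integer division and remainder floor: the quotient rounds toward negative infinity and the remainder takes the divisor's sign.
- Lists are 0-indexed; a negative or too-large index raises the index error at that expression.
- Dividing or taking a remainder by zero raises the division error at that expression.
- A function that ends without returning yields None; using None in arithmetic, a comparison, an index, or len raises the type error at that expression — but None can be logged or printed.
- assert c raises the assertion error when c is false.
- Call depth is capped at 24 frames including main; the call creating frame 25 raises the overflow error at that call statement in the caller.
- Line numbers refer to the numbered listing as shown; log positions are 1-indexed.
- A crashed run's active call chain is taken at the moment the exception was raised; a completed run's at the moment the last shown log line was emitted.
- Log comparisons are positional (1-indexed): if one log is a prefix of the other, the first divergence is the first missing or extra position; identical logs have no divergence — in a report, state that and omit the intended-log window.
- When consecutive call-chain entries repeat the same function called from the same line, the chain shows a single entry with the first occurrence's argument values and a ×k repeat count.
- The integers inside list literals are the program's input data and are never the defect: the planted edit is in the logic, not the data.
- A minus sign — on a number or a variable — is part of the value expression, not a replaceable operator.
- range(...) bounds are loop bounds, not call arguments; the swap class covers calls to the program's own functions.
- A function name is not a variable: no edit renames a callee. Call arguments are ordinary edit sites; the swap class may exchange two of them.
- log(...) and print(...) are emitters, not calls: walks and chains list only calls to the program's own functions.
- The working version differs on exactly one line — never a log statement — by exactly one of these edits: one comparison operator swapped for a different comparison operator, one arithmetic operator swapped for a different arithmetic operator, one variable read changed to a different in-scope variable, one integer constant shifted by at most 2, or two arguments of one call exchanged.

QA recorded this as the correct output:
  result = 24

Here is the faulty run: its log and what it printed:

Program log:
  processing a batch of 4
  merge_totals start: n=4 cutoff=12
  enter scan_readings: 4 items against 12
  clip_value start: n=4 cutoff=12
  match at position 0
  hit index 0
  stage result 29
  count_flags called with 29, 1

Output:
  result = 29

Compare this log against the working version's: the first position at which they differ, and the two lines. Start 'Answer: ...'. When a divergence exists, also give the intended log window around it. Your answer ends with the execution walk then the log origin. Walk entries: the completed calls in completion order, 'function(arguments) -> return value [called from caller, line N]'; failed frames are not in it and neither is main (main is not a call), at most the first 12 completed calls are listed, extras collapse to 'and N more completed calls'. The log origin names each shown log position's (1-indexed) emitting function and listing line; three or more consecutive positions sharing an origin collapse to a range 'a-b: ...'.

Answer: position 7 — the shown line 'stage result 29' should read 'stage result 24'.
Intended log window:
  5: match at position 0
  6: hit index 0
  7: stage result 24
  8: count_flags called with 24, 1
Execution walk:
  clip_value([12, 11, 7, -4], 12) -> 0  [called from scan_readings, line 10]
  scan_readings([12, 11, 7, -4], 12) -> 36  [called from merge_totals, line 25]
  tally_events(36, 3) -> 29  [called from merge_totals, line 27]
  merge_totals([12, 11, 7, -4], 12) -> 29  [called from main, line 39]
  count_flags(29, 1) -> 29  [called from main, line 41]
Log line origins:
  1: emitted by main (line 38)
  2: emitted by merge_totals (line 24)
  3: emitted by scan_readings (line 9)
  4: emitted by clip_value (line 2)
  5: emitted by clip_value (line 5)
  6: emitted by scan_readings (line 11)
  7: emitted by main (line 40)
  8: emitted by count_flags (line 30)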